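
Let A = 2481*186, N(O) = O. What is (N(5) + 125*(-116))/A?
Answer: -14495/461466 ≈ -0.031411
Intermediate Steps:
A = 461466
(N(5) + 125*(-116))/A = (5 + 125*(-116))/461466 = (5 - 14500)*(1/461466) = -14495*1/461466 = -14495/461466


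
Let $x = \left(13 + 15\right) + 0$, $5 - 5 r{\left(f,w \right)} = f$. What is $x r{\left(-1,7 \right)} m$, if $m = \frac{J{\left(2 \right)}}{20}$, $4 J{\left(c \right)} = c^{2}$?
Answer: $\frac{42}{25} \approx 1.68$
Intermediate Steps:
$r{\left(f,w \right)} = 1 - \frac{f}{5}$
$J{\left(c \right)} = \frac{c^{2}}{4}$
$x = 28$ ($x = 28 + 0 = 28$)
$m = \frac{1}{20}$ ($m = \frac{\frac{1}{4} \cdot 2^{2}}{20} = \frac{1}{4} \cdot 4 \cdot \frac{1}{20} = 1 \cdot \frac{1}{20} = \frac{1}{20} \approx 0.05$)
$x r{\left(-1,7 \right)} m = 28 \left(1 - - \frac{1}{5}\right) \frac{1}{20} = 28 \left(1 + \frac{1}{5}\right) \frac{1}{20} = 28 \cdot \frac{6}{5} \cdot \frac{1}{20} = \frac{168}{5} \cdot \frac{1}{20} = \frac{42}{25}$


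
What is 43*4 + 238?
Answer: 410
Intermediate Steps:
43*4 + 238 = 172 + 238 = 410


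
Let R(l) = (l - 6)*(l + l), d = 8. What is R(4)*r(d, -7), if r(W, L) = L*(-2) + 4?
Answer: -288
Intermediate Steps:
r(W, L) = 4 - 2*L (r(W, L) = -2*L + 4 = 4 - 2*L)
R(l) = 2*l*(-6 + l) (R(l) = (-6 + l)*(2*l) = 2*l*(-6 + l))
R(4)*r(d, -7) = (2*4*(-6 + 4))*(4 - 2*(-7)) = (2*4*(-2))*(4 + 14) = -16*18 = -288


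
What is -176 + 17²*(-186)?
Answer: -53930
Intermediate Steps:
-176 + 17²*(-186) = -176 + 289*(-186) = -176 - 53754 = -53930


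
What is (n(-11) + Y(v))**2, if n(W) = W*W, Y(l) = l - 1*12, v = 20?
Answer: 16641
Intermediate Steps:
Y(l) = -12 + l (Y(l) = l - 12 = -12 + l)
n(W) = W**2
(n(-11) + Y(v))**2 = ((-11)**2 + (-12 + 20))**2 = (121 + 8)**2 = 129**2 = 16641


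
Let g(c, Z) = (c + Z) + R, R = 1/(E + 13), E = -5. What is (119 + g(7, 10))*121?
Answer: 131769/8 ≈ 16471.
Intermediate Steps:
R = 1/8 (R = 1/(-5 + 13) = 1/8 ≈ 0.12500)
g(c, Z) = 1/8 + Z + c (g(c, Z) = (c + Z) + 1/8 = (Z + c) + 1/8 = 1/8 + Z + c)
(119 + g(7, 10))*121 = (119 + (1/8 + 10 + 7))*121 = (119 + 137/8)*121 = (1089/8)*121 = 131769/8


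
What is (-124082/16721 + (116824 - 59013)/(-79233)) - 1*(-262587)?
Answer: 347878900000054/1324854993 ≈ 2.6258e+5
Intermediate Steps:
(-124082/16721 + (116824 - 59013)/(-79233)) - 1*(-262587) = (-124082*1/16721 + 57811*(-1/79233)) + 262587 = (-124082/16721 - 57811/79233) + 262587 = -10798046837/1324854993 + 262587 = 347878900000054/1324854993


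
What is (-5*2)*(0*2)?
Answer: 0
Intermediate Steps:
(-5*2)*(0*2) = -10*0 = 0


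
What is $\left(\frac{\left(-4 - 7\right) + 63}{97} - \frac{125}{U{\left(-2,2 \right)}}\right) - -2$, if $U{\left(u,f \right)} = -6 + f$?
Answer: $\frac{13109}{388} \approx 33.786$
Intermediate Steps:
$\left(\frac{\left(-4 - 7\right) + 63}{97} - \frac{125}{U{\left(-2,2 \right)}}\right) - -2 = \left(\frac{\left(-4 - 7\right) + 63}{97} - \frac{125}{-6 + 2}\right) - -2 = \left(\left(-11 + 63\right) \frac{1}{97} - \frac{125}{-4}\right) + 2 = \left(52 \cdot \frac{1}{97} - - \frac{125}{4}\right) + 2 = \left(\frac{52}{97} + \frac{125}{4}\right) + 2 = \frac{12333}{388} + 2 = \frac{13109}{388}$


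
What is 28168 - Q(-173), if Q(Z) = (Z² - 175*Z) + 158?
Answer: -32194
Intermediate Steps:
Q(Z) = 158 + Z² - 175*Z
28168 - Q(-173) = 28168 - (158 + (-173)² - 175*(-173)) = 28168 - (158 + 29929 + 30275) = 28168 - 1*60362 = 28168 - 60362 = -32194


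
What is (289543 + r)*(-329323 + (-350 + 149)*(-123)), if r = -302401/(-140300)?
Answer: -123738222426846/1403 ≈ -8.8195e+10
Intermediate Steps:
r = 302401/140300 (r = -302401*(-1/140300) = 302401/140300 ≈ 2.1554)
(289543 + r)*(-329323 + (-350 + 149)*(-123)) = (289543 + 302401/140300)*(-329323 + (-350 + 149)*(-123)) = 40623185301*(-329323 - 201*(-123))/140300 = 40623185301*(-329323 + 24723)/140300 = (40623185301/140300)*(-304600) = -123738222426846/1403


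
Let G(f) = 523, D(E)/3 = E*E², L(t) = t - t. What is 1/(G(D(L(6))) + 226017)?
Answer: 1/226540 ≈ 4.4142e-6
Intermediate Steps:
L(t) = 0
D(E) = 3*E³ (D(E) = 3*(E*E²) = 3*E³)
1/(G(D(L(6))) + 226017) = 1/(523 + 226017) = 1/226540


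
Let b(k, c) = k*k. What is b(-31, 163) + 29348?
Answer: 30309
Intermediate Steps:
b(k, c) = k²
b(-31, 163) + 29348 = (-31)² + 29348 = 961 + 29348 = 30309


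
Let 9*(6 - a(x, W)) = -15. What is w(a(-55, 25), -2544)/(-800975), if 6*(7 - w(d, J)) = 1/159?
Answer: -6677/764130150 ≈ -8.7380e-6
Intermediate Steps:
a(x, W) = 23/3 (a(x, W) = 6 - ⅑*(-15) = 6 + 5/3 = 23/3)
w(d, J) = 6677/954 (w(d, J) = 7 - ⅙/159 = 7 - ⅙*1/159 = 7 - 1/954 = 6677/954)
w(a(-55, 25), -2544)/(-800975) = (6677/954)/(-800975) = (6677/954)*(-1/800975) = -6677/764130150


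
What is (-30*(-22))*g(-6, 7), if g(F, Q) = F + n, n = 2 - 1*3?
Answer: -4620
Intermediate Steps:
n = -1 (n = 2 - 3 = -1)
g(F, Q) = -1 + F (g(F, Q) = F - 1 = -1 + F)
(-30*(-22))*g(-6, 7) = (-30*(-22))*(-1 - 6) = 660*(-7) = -4620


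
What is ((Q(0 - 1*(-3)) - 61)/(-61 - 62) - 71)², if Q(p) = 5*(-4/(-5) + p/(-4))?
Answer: 133702969/26896 ≈ 4971.1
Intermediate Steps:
Q(p) = 4 - 5*p/4 (Q(p) = 5*(-4*(-⅕) + p*(-¼)) = 5*(⅘ - p/4) = 4 - 5*p/4)
((Q(0 - 1*(-3)) - 61)/(-61 - 62) - 71)² = (((4 - 5*(0 - 1*(-3))/4) - 61)/(-61 - 62) - 71)² = (((4 - 5*(0 + 3)/4) - 61)/(-123) - 71)² = (((4 - 5/4*3) - 61)*(-1/123) - 71)² = (((4 - 15/4) - 61)*(-1/123) - 71)² = ((¼ - 61)*(-1/123) - 71)² = (-243/4*(-1/123) - 71)² = (81/164 - 71)² = (-11563/164)² = 133702969/26896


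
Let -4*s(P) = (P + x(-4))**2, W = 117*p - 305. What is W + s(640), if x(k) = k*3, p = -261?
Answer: -129438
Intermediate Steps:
x(k) = 3*k
W = -30842 (W = 117*(-261) - 305 = -30537 - 305 = -30842)
s(P) = -(-12 + P)**2/4 (s(P) = -(P + 3*(-4))**2/4 = -(P - 12)**2/4 = -(-12 + P)**2/4)
W + s(640) = -30842 - (-12 + 640)**2/4 = -30842 - 1/4*628**2 = -30842 - 1/4*394384 = -30842 - 98596 = -129438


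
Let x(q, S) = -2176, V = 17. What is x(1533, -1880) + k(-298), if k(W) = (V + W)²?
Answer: 76785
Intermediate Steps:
k(W) = (17 + W)²
x(1533, -1880) + k(-298) = -2176 + (17 - 298)² = -2176 + (-281)² = -2176 + 78961 = 76785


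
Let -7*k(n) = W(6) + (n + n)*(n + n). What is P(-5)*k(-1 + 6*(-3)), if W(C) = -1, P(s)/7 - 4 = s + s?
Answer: 8658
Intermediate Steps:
P(s) = 28 + 14*s (P(s) = 28 + 7*(s + s) = 28 + 7*(2*s) = 28 + 14*s)
k(n) = ⅐ - 4*n²/7 (k(n) = -(-1 + (n + n)*(n + n))/7 = -(-1 + (2*n)*(2*n))/7 = -(-1 + 4*n²)/7 = ⅐ - 4*n²/7)
P(-5)*k(-1 + 6*(-3)) = (28 + 14*(-5))*(⅐ - 4*(-1 + 6*(-3))²/7) = (28 - 70)*(⅐ - 4*(-1 - 18)²/7) = -42*(⅐ - 4/7*(-19)²) = -42*(⅐ - 4/7*361) = -42*(⅐ - 1444/7) = -42*(-1443/7) = 8658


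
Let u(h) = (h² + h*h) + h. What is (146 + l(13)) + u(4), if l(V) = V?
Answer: 195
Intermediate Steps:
u(h) = h + 2*h² (u(h) = (h² + h²) + h = 2*h² + h = h + 2*h²)
(146 + l(13)) + u(4) = (146 + 13) + 4*(1 + 2*4) = 159 + 4*(1 + 8) = 159 + 4*9 = 159 + 36 = 195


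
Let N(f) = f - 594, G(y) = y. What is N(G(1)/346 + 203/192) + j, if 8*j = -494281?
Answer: -2071949801/33216 ≈ -62378.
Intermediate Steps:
j = -494281/8 (j = (1/8)*(-494281) = -494281/8 ≈ -61785.)
N(f) = -594 + f
N(G(1)/346 + 203/192) + j = (-594 + (1/346 + 203/192)) - 494281/8 = (-594 + 35215/33216) - 494281/8 = -19695089/33216 - 494281/8 = -2071949801/33216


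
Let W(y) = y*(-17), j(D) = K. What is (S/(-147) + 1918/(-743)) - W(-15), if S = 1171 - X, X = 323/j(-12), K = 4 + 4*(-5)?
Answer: -154764551/582512 ≈ -265.68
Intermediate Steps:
K = -16 (K = 4 - 20 = -16)
j(D) = -16
X = -323/16 (X = 323/(-16) = 323*(-1/16) = -323/16 ≈ -20.188)
W(y) = -17*y
S = 19059/16 (S = 1171 - 1*(-323/16) = 1171 + 323/16 = 19059/16 ≈ 1191.2)
(S/(-147) + 1918/(-743)) - W(-15) = ((19059/16)/(-147) + 1918/(-743)) - (-17)*(-15) = ((19059/16)*(-1/147) + 1918*(-1/743)) - 1*255 = (-6353/784 - 1918/743) - 255 = -6223991/582512 - 255 = -154764551/582512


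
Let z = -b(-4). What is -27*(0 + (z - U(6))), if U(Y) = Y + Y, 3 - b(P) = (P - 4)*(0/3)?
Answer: 405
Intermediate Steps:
b(P) = 3 (b(P) = 3 - (P - 4)*0/3 = 3 - (-4 + P)*0*(⅓) = 3 - (-4 + P)*0 = 3 - 1*0 = 3 + 0 = 3)
U(Y) = 2*Y
z = -3 (z = -1*3 = -3)
-27*(0 + (z - U(6))) = -27*(0 + (-3 - 2*6)) = -27*(0 + (-3 - 1*12)) = -27*(0 + (-3 - 12)) = -27*(0 - 15) = -27*(-15) = 405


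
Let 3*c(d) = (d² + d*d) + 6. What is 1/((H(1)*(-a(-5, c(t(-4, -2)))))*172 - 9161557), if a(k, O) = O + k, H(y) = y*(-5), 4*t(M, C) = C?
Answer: -3/27491981 ≈ -1.0912e-7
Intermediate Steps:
t(M, C) = C/4
H(y) = -5*y
c(d) = 2 + 2*d²/3 (c(d) = ((d² + d*d) + 6)/3 = ((d² + d²) + 6)/3 = (2*d² + 6)/3 = (6 + 2*d²)/3 = 2 + 2*d²/3)
1/((H(1)*(-a(-5, c(t(-4, -2)))))*172 - 9161557) = 1/(((-5*1)*(-((2 + 2*((¼)*(-2))²/3) - 5)))*172 - 9161557) = 1/(-(-5)*((2 + 2*(-½)²/3) - 5)*172 - 9161557) = 1/(-(-5)*((2 + (⅔)*(¼)) - 5)*172 - 9161557) = 1/(-(-5)*((2 + ⅙) - 5)*172 - 9161557) = 1/(-(-5)*(13/6 - 5)*172 - 9161557) = 1/(-(-5)*(-17)/6*172 - 9161557) = 1/(-5*17/6*172 - 9161557) = 1/(-85/6*172 - 9161557) = 1/(-7310/3 - 9161557) = 1/(-27491981/3) = -3/27491981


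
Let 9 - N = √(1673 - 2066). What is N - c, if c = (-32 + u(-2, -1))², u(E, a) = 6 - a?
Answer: -616 - I*√393 ≈ -616.0 - 19.824*I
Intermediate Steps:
c = 625 (c = (-32 + (6 - 1*(-1)))² = (-32 + (6 + 1))² = (-32 + 7)² = (-25)² = 625)
N = 9 - I*√393 (N = 9 - √(1673 - 2066) = 9 - √(-393) = 9 - I*√393 ≈ 9.0 - 19.824*I)
N - c = (9 - I*√393) - 1*625 = (9 - I*√393) - 625 = -616 - I*√393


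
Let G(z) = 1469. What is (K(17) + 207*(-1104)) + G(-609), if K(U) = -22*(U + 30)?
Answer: -228093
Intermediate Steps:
K(U) = -660 - 22*U (K(U) = -22*(30 + U) = -660 - 22*U)
(K(17) + 207*(-1104)) + G(-609) = ((-660 - 22*17) + 207*(-1104)) + 1469 = ((-660 - 374) - 228528) + 1469 = (-1034 - 228528) + 1469 = -229562 + 1469 = -228093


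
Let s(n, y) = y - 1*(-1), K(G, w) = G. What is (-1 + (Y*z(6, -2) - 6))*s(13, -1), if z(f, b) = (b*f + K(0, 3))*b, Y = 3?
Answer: 0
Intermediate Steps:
z(f, b) = f*b**2 (z(f, b) = (b*f + 0)*b = (b*f)*b = f*b**2)
s(n, y) = 1 + y (s(n, y) = y + 1 = 1 + y)
(-1 + (Y*z(6, -2) - 6))*s(13, -1) = (-1 + (3*(6*(-2)**2) - 6))*(1 - 1) = (-1 + (3*(6*4) - 6))*0 = (-1 + (3*24 - 6))*0 = (-1 + (72 - 6))*0 = (-1 + 66)*0 = 65*0 = 0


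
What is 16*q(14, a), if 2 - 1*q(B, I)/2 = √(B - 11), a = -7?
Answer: 64 - 32*√3 ≈ 8.5744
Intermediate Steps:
q(B, I) = 4 - 2*√(-11 + B) (q(B, I) = 4 - 2*√(B - 11) = 4 - 2*√(-11 + B))
16*q(14, a) = 16*(4 - 2*√(-11 + 14)) = 16*(4 - 2*√3) = 64 - 32*√3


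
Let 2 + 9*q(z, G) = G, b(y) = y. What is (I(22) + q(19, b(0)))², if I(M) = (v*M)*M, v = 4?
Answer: 303526084/81 ≈ 3.7472e+6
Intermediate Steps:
q(z, G) = -2/9 + G/9
I(M) = 4*M² (I(M) = (4*M)*M = 4*M²)
(I(22) + q(19, b(0)))² = (4*22² + (-2/9 + (⅑)*0))² = (4*484 + (-2/9 + 0))² = (1936 - 2/9)² = (17422/9)² = 303526084/81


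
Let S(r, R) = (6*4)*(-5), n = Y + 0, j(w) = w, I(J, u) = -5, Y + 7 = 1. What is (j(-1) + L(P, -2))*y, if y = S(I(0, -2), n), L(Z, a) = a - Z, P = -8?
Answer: -600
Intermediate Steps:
Y = -6 (Y = -7 + 1 = -6)
n = -6 (n = -6 + 0 = -6)
S(r, R) = -120 (S(r, R) = 24*(-5) = -120)
y = -120
(j(-1) + L(P, -2))*y = (-1 + (-2 - 1*(-8)))*(-120) = (-1 + (-2 + 8))*(-120) = (-1 + 6)*(-120) = 5*(-120) = -600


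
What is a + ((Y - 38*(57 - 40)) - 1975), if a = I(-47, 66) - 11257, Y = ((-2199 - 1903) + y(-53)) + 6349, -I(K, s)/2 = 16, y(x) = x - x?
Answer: -11663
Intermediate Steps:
y(x) = 0
I(K, s) = -32 (I(K, s) = -2*16 = -32)
Y = 2247 (Y = ((-2199 - 1903) + 0) + 6349 = (-4102 + 0) + 6349 = -4102 + 6349 = 2247)
a = -11289 (a = -32 - 11257 = -11289)
a + ((Y - 38*(57 - 40)) - 1975) = -11289 + ((2247 - 38*(57 - 40)) - 1975) = -11289 + ((2247 - 38*17) - 1975) = -11289 + ((2247 - 646) - 1975) = -11289 + (1601 - 1975) = -11289 - 374 = -11663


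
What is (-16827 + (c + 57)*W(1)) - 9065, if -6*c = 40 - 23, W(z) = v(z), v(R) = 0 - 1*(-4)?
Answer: -77026/3 ≈ -25675.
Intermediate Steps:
v(R) = 4 (v(R) = 0 + 4 = 4)
W(z) = 4
c = -17/6 (c = -(40 - 23)/6 = -1/6*17 = -17/6 ≈ -2.8333)
(-16827 + (c + 57)*W(1)) - 9065 = (-16827 + (-17/6 + 57)*4) - 9065 = (-16827 + (325/6)*4) - 9065 = (-16827 + 650/3) - 9065 = -49831/3 - 9065 = -77026/3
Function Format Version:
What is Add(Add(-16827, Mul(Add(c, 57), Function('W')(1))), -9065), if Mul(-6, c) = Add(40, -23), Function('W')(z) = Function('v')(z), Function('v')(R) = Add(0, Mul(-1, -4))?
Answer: Rational(-77026, 3) ≈ -25675.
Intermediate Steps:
Function('v')(R) = 4 (Function('v')(R) = Add(0, 4) = 4)
Function('W')(z) = 4
c = Rational(-17, 6) (c = Mul(Rational(-1, 6), Add(40, -23)) = Mul(Rational(-1, 6), 17) = Rational(-17, 6) ≈ -2.8333)
Add(Add(-16827, Mul(Add(c, 57), Function('W')(1))), -9065) = Add(Add(-16827, Mul(Add(Rational(-17, 6), 57), 4)), -9065) = Add(Add(-16827, Mul(Rational(325, 6), 4)), -9065) = Add(Add(-16827, Rational(650, 3)), -9065) = Add(Rational(-49831, 3), -9065) = Rational(-77026, 3)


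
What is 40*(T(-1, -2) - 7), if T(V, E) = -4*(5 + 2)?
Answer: -1400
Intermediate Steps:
T(V, E) = -28 (T(V, E) = -4*7 = -28)
40*(T(-1, -2) - 7) = 40*(-28 - 7) = 40*(-35) = -1400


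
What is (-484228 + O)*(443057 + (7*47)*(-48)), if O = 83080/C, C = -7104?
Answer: -183726021807985/888 ≈ -2.0690e+11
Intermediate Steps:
O = -10385/888 (O = 83080/(-7104) = 83080*(-1/7104) = -10385/888 ≈ -11.695)
(-484228 + O)*(443057 + (7*47)*(-48)) = (-484228 - 10385/888)*(443057 + (7*47)*(-48)) = -430004849*(443057 + 329*(-48))/888 = -430004849*(443057 - 15792)/888 = -430004849/888*427265 = -183726021807985/888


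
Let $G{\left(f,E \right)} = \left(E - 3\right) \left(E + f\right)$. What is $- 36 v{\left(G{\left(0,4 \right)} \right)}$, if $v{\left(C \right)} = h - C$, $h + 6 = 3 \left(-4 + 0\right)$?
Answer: $792$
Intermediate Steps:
$h = -18$ ($h = -6 + 3 \left(-4 + 0\right) = -6 + 3 \left(-4\right) = -6 - 12 = -18$)
$G{\left(f,E \right)} = \left(-3 + E\right) \left(E + f\right)$
$v{\left(C \right)} = -18 - C$
$- 36 v{\left(G{\left(0,4 \right)} \right)} = - 36 \left(-18 - \left(4^{2} - 12 - 0 + 4 \cdot 0\right)\right) = - 36 \left(-18 - \left(16 - 12 + 0 + 0\right)\right) = - 36 \left(-18 - 4\right) = \left(-36\right) \left(-22\right) = 792$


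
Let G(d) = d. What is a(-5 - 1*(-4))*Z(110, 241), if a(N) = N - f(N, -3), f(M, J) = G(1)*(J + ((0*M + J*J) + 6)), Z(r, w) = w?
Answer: -3133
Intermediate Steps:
f(M, J) = 6 + J + J² (f(M, J) = 1*(J + ((0*M + J*J) + 6)) = 1*(J + ((0 + J²) + 6)) = 1*(J + (J² + 6)) = 1*(J + (6 + J²)) = 1*(6 + J + J²) = 6 + J + J²)
a(N) = -12 + N (a(N) = N - (6 - 3 + (-3)²) = N - (6 - 3 + 9) = N - 1*12 = N - 12 = -12 + N)
a(-5 - 1*(-4))*Z(110, 241) = (-12 + (-5 - 1*(-4)))*241 = (-12 + (-5 + 4))*241 = (-12 - 1)*241 = -13*241 = -3133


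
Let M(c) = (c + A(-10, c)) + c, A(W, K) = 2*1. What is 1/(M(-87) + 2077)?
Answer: 1/1905 ≈ 0.00052493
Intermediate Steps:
A(W, K) = 2
M(c) = 2 + 2*c (M(c) = (c + 2) + c = (2 + c) + c = 2 + 2*c)
1/(M(-87) + 2077) = 1/((2 + 2*(-87)) + 2077) = 1/((2 - 174) + 2077) = 1/(-172 + 2077) = 1/1905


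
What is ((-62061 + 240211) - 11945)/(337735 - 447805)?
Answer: -33241/22014 ≈ -1.5100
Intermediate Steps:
((-62061 + 240211) - 11945)/(337735 - 447805) = (178150 - 11945)/(-110070) = 166205*(-1/110070) = -33241/22014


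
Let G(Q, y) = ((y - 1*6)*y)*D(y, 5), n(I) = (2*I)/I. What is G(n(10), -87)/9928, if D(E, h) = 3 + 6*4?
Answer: 218457/9928 ≈ 22.004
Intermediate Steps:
n(I) = 2
D(E, h) = 27 (D(E, h) = 3 + 24 = 27)
G(Q, y) = 27*y*(-6 + y) (G(Q, y) = ((y - 1*6)*y)*27 = ((y - 6)*y)*27 = ((-6 + y)*y)*27 = (y*(-6 + y))*27 = 27*y*(-6 + y))
G(n(10), -87)/9928 = (27*(-87)*(-6 - 87))/9928 = (27*(-87)*(-93))*(1/9928) = 218457*(1/9928) = 218457/9928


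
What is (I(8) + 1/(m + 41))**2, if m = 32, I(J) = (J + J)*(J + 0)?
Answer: 87329025/5329 ≈ 16388.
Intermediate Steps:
I(J) = 2*J**2 (I(J) = (2*J)*J = 2*J**2)
(I(8) + 1/(m + 41))**2 = (2*8**2 + 1/(32 + 41))**2 = (2*64 + 1/73)**2 = (128 + 1/73)**2 = (9345/73)**2 = 87329025/5329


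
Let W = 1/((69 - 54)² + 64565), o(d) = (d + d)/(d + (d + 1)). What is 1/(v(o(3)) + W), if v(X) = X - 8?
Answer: -453530/3239493 ≈ -0.14000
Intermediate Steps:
o(d) = 2*d/(1 + 2*d) (o(d) = (2*d)/(d + (1 + d)) = (2*d)/(1 + 2*d) = 2*d/(1 + 2*d))
v(X) = -8 + X
W = 1/64790 (W = 1/(15² + 64565) = 1/(225 + 64565) = 1/64790 ≈ 1.5434e-5)
1/(v(o(3)) + W) = 1/((-8 + 2*3/(1 + 2*3)) + 1/64790) = 1/((-8 + 2*3/(1 + 6)) + 1/64790) = 1/((-8 + 2*3/7) + 1/64790) = 1/((-8 + 2*3*(⅐)) + 1/64790) = 1/((-8 + 6/7) + 1/64790) = 1/(-50/7 + 1/64790) = 1/(-3239493/453530) = -453530/3239493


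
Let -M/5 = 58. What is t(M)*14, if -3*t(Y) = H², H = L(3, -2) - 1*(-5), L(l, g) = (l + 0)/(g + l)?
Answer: -896/3 ≈ -298.67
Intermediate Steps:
M = -290 (M = -5*58 = -290)
L(l, g) = l/(g + l)
H = 8 (H = 3/(-2 + 3) - 1*(-5) = 3/1 + 5 = 3*1 + 5 = 3 + 5 = 8)
t(Y) = -64/3 (t(Y) = -⅓*8² = -⅓*64 = -64/3)
t(M)*14 = -64/3*14 = -896/3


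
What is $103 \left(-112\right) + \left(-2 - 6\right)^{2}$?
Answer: $-11472$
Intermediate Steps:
$103 \left(-112\right) + \left(-2 - 6\right)^{2} = -11536 + \left(-8\right)^{2} = -11536 + 64 = -11472$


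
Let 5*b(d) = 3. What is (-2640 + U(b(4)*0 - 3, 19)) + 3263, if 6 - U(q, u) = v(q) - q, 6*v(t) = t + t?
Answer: 627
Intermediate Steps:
b(d) = 3/5 (b(d) = (1/5)*3 = 3/5)
v(t) = t/3 (v(t) = (t + t)/6 = (2*t)/6 = t/3)
U(q, u) = 6 + 2*q/3 (U(q, u) = 6 - (q/3 - q) = 6 - (-2)*q/3 = 6 + 2*q/3)
(-2640 + U(b(4)*0 - 3, 19)) + 3263 = (-2640 + (6 + 2*((3/5)*0 - 3)/3)) + 3263 = (-2640 + (6 + 2*(0 - 3)/3)) + 3263 = (-2640 + (6 + (2/3)*(-3))) + 3263 = (-2640 + (6 - 2)) + 3263 = (-2640 + 4) + 3263 = -2636 + 3263 = 627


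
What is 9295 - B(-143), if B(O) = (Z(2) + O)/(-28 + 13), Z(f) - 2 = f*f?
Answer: 139288/15 ≈ 9285.9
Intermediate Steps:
Z(f) = 2 + f**2 (Z(f) = 2 + f*f = 2 + f**2)
B(O) = -2/5 - O/15 (B(O) = ((2 + 2**2) + O)/(-28 + 13) = ((2 + 4) + O)/(-15) = (6 + O)*(-1/15) = -2/5 - O/15)
9295 - B(-143) = 9295 - (-2/5 - 1/15*(-143)) = 9295 - (-2/5 + 143/15) = 9295 - 1*137/15 = 9295 - 137/15 = 139288/15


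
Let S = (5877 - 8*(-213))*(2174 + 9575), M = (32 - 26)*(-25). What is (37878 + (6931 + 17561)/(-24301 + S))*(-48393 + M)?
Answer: -3721087423043037/2023747 ≈ -1.8387e+9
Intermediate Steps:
M = -150 (M = 6*(-25) = -150)
S = 89069169 (S = (5877 + 1704)*11749 = 7581*11749 = 89069169)
(37878 + (6931 + 17561)/(-24301 + S))*(-48393 + M) = (37878 + (6931 + 17561)/(-24301 + 89069169))*(-48393 - 150) = (37878 + 24492/89044868)*(-48543) = (37878 + 24492*(1/89044868))*(-48543) = (37878 + 6123/22261217)*(-48543) = (843210383649/22261217)*(-48543) = -3721087423043037/2023747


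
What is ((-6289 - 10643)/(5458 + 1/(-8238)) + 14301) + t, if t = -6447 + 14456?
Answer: 1002985111114/44963003 ≈ 22307.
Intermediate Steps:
t = 8009
((-6289 - 10643)/(5458 + 1/(-8238)) + 14301) + t = ((-6289 - 10643)/(5458 + 1/(-8238)) + 14301) + 8009 = (-16932/(5458 - 1/8238) + 14301) + 8009 = (-16932/44963003/8238 + 14301) + 8009 = (-16932*8238/44963003 + 14301) + 8009 = (-139485816/44963003 + 14301) + 8009 = 642876420087/44963003 + 8009 = 1002985111114/44963003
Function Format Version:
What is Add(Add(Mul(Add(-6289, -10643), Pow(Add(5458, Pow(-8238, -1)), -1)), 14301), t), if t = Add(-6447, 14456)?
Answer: Rational(1002985111114, 44963003) ≈ 22307.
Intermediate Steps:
t = 8009
Add(Add(Mul(Add(-6289, -10643), Pow(Add(5458, Pow(-8238, -1)), -1)), 14301), t) = Add(Add(Mul(Add(-6289, -10643), Pow(Add(5458, Pow(-8238, -1)), -1)), 14301), 8009) = Add(Add(Mul(-16932, Pow(Add(5458, Rational(-1, 8238)), -1)), 14301), 8009) = Add(Add(Mul(-16932, Pow(Rational(44963003, 8238), -1)), 14301), 8009) = Add(Add(Mul(-16932, Rational(8238, 44963003)), 14301), 8009) = Add(Add(Rational(-139485816, 44963003), 14301), 8009) = Add(Rational(642876420087, 44963003), 8009) = Rational(1002985111114, 44963003)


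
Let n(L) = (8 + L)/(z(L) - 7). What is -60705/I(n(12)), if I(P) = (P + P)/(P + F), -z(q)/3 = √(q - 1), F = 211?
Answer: 17689437/8 + 7685253*√11/8 ≈ 5.3973e+6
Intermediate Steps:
z(q) = -3*√(-1 + q) (z(q) = -3*√(q - 1) = -3*√(-1 + q))
n(L) = (8 + L)/(-7 - 3*√(-1 + L)) (n(L) = (8 + L)/(-3*√(-1 + L) - 7) = (8 + L)/(-7 - 3*√(-1 + L)))
I(P) = 2*P/(211 + P) (I(P) = (P + P)/(P + 211) = (2*P)/(211 + P) = 2*P/(211 + P))
-60705/I(n(12)) = -60705*(7 + 3*√(-1 + 12))*(211 + (-8 - 1*12)/(7 + 3*√(-1 + 12)))/(2*(-8 - 1*12)) = -60705*(7 + 3*√11)*(211 + (-8 - 12)/(7 + 3*√11))/(2*(-8 - 12)) = -60705*(211 - 20/(7 + 3*√11))*(-7/20 - 3*√11/20)/2 = -60705*(-(7 + 3*√11)*(211 - 20/(7 + 3*√11))/40) = -(-12141)*(7 + 3*√11)*(211 - 20/(7 + 3*√11))/8 = 12141*(7 + 3*√11)*(211 - 20/(7 + 3*√11))/8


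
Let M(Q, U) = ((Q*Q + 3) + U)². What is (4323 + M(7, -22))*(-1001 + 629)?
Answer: -1942956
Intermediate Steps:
M(Q, U) = (3 + U + Q²)² (M(Q, U) = ((Q² + 3) + U)² = ((3 + Q²) + U)² = (3 + U + Q²)²)
(4323 + M(7, -22))*(-1001 + 629) = (4323 + (3 - 22 + 7²)²)*(-1001 + 629) = (4323 + (3 - 22 + 49)²)*(-372) = (4323 + 30²)*(-372) = (4323 + 900)*(-372) = 5223*(-372) = -1942956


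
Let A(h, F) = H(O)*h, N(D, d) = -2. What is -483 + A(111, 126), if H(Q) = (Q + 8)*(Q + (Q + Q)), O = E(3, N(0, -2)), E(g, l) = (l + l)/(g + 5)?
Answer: -6927/4 ≈ -1731.8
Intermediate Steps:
E(g, l) = 2*l/(5 + g) (E(g, l) = (2*l)/(5 + g) = 2*l/(5 + g))
O = -½ (O = 2*(-2)/(5 + 3) = 2*(-2)/8 = 2*(-2)*(⅛) = -½ ≈ -0.50000)
H(Q) = 3*Q*(8 + Q) (H(Q) = (8 + Q)*(Q + 2*Q) = (8 + Q)*(3*Q) = 3*Q*(8 + Q))
A(h, F) = -45*h/4 (A(h, F) = (3*(-½)*(8 - ½))*h = (3*(-½)*(15/2))*h = -45*h/4)
-483 + A(111, 126) = -483 - 45/4*111 = -483 - 4995/4 = -6927/4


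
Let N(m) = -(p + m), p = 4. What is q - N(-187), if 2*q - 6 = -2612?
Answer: -1486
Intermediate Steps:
q = -1303 (q = 3 + (½)*(-2612) = 3 - 1306 = -1303)
N(m) = -4 - m (N(m) = -(4 + m) = -4 - m)
q - N(-187) = -1303 - (-4 - 1*(-187)) = -1303 - (-4 + 187) = -1303 - 1*183 = -1303 - 183 = -1486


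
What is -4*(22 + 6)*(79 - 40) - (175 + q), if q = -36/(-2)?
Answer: -4561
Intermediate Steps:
q = 18 (q = -36*(-1)/2 = -36*(-½) = 18)
-4*(22 + 6)*(79 - 40) - (175 + q) = -4*(22 + 6)*(79 - 40) - (175 + 18) = -112*39 - 1*193 = -4*1092 - 193 = -4368 - 193 = -4561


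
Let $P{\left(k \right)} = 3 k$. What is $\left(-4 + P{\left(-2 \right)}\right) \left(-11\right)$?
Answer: $110$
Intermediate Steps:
$\left(-4 + P{\left(-2 \right)}\right) \left(-11\right) = \left(-4 + 3 \left(-2\right)\right) \left(-11\right) = \left(-4 - 6\right) \left(-11\right) = \left(-10\right) \left(-11\right) = 110$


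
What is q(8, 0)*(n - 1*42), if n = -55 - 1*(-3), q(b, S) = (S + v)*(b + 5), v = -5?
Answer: 6110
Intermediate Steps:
q(b, S) = (-5 + S)*(5 + b) (q(b, S) = (S - 5)*(b + 5) = (-5 + S)*(5 + b))
n = -52 (n = -55 + 3 = -52)
q(8, 0)*(n - 1*42) = (-25 - 5*8 + 5*0 + 0*8)*(-52 - 1*42) = (-25 - 40 + 0 + 0)*(-52 - 42) = -65*(-94) = 6110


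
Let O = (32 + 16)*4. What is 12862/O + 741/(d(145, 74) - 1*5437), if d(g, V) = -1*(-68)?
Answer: 2650531/39648 ≈ 66.852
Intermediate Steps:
d(g, V) = 68
O = 192 (O = 48*4 = 192)
12862/O + 741/(d(145, 74) - 1*5437) = 12862/192 + 741/(68 - 1*5437) = 12862*(1/192) + 741/(68 - 5437) = 6431/96 + 741/(-5369) = 6431/96 + 741*(-1/5369) = 6431/96 - 57/413 = 2650531/39648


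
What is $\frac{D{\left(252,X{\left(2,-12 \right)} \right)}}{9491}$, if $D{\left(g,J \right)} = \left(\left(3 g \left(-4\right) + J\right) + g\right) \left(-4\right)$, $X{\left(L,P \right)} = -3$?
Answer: $\frac{11100}{9491} \approx 1.1695$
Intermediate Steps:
$D{\left(g,J \right)} = - 4 J + 44 g$ ($D{\left(g,J \right)} = \left(\left(3 \left(- 4 g\right) + J\right) + g\right) \left(-4\right) = \left(\left(- 12 g + J\right) + g\right) \left(-4\right) = \left(\left(J - 12 g\right) + g\right) \left(-4\right) = \left(J - 11 g\right) \left(-4\right) = - 4 J + 44 g$)
$\frac{D{\left(252,X{\left(2,-12 \right)} \right)}}{9491} = \frac{\left(-4\right) \left(-3\right) + 44 \cdot 252}{9491} = \left(12 + 11088\right) \frac{1}{9491} = 11100 \cdot \frac{1}{9491} = \frac{11100}{9491}$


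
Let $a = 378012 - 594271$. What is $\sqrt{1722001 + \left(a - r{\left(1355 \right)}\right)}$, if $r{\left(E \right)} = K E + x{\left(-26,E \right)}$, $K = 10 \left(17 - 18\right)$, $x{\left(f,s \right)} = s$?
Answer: $\sqrt{1517937} \approx 1232.0$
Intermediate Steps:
$a = -216259$ ($a = 378012 - 594271 = -216259$)
$K = -10$ ($K = 10 \left(-1\right) = -10$)
$r{\left(E \right)} = - 9 E$ ($r{\left(E \right)} = - 10 E + E = - 9 E$)
$\sqrt{1722001 + \left(a - r{\left(1355 \right)}\right)} = \sqrt{1722001 - \left(216259 - 12195\right)} = \sqrt{1722001 - 204064} = \sqrt{1517937}$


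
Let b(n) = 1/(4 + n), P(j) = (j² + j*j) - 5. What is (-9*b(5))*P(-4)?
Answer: -27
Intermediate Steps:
P(j) = -5 + 2*j² (P(j) = (j² + j²) - 5 = 2*j² - 5 = -5 + 2*j²)
(-9*b(5))*P(-4) = (-9/(4 + 5))*(-5 + 2*(-4)²) = (-9/9)*(-5 + 2*16) = (-9*⅑)*(-5 + 32) = -1*27 = -27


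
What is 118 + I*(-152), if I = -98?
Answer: 15014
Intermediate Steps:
118 + I*(-152) = 118 - 98*(-152) = 118 + 14896 = 15014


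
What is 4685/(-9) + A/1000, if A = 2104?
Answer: -583258/1125 ≈ -518.45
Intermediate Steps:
4685/(-9) + A/1000 = 4685/(-9) + 2104/1000 = 4685*(-1/9) + 2104*(1/1000) = -4685/9 + 263/125 = -583258/1125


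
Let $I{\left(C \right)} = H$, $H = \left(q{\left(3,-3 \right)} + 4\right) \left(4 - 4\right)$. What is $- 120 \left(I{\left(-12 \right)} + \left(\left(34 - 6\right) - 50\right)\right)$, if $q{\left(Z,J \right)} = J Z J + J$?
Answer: $2640$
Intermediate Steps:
$q{\left(Z,J \right)} = J + Z J^{2}$ ($q{\left(Z,J \right)} = Z J^{2} + J = J + Z J^{2}$)
$H = 0$ ($H = \left(- 3 \left(1 - 9\right) + 4\right) \left(4 - 4\right) = \left(- 3 \left(1 - 9\right) + 4\right) 0 = \left(\left(-3\right) \left(-8\right) + 4\right) 0 = \left(24 + 4\right) 0 = 28 \cdot 0 = 0$)
$I{\left(C \right)} = 0$
$- 120 \left(I{\left(-12 \right)} + \left(\left(34 - 6\right) - 50\right)\right) = - 120 \left(0 + \left(\left(34 - 6\right) - 50\right)\right) = - 120 \left(0 + \left(28 - 50\right)\right) = - 120 \left(0 - 22\right) = \left(-120\right) \left(-22\right) = 2640$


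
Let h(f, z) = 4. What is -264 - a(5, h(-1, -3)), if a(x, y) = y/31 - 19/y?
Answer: -32163/124 ≈ -259.38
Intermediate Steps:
a(x, y) = -19/y + y/31 (a(x, y) = y*(1/31) - 19/y = y/31 - 19/y = -19/y + y/31)
-264 - a(5, h(-1, -3)) = -264 - (-19/4 + (1/31)*4) = -264 - (-19*1/4 + 4/31) = -264 - (-19/4 + 4/31) = -264 - 1*(-573/124) = -264 + 573/124 = -32163/124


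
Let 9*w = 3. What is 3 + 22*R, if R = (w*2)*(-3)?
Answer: -41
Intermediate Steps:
w = ⅓ (w = (⅑)*3 = ⅓ ≈ 0.33333)
R = -2 (R = ((⅓)*2)*(-3) = (⅔)*(-3) = -2)
3 + 22*R = 3 + 22*(-2) = 3 - 44 = -41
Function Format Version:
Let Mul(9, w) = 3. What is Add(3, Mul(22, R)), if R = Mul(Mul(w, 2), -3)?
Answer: -41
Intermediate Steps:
w = Rational(1, 3) (w = Mul(Rational(1, 9), 3) = Rational(1, 3) ≈ 0.33333)
R = -2 (R = Mul(Mul(Rational(1, 3), 2), -3) = Mul(Rational(2, 3), -3) = -2)
Add(3, Mul(22, R)) = Add(3, Mul(22, -2)) = Add(3, -44) = -41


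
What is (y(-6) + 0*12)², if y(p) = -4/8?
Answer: ¼ ≈ 0.25000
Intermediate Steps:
y(p) = -½ (y(p) = -4*⅛ = -½)
(y(-6) + 0*12)² = (-½ + 0*12)² = (-½ + 0)² = (-½)² = ¼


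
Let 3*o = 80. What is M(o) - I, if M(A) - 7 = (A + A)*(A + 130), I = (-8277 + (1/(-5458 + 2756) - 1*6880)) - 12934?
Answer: 886477573/24318 ≈ 36454.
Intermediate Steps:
o = 80/3 (o = (⅓)*80 = 80/3 ≈ 26.667)
I = -75901883/2702 (I = (-8277 + (1/(-2702) - 6880)) - 12934 = (-8277 + (-1/2702 - 6880)) - 12934 = (-8277 - 18589761/2702) - 12934 = -40954215/2702 - 12934 = -75901883/2702 ≈ -28091.)
M(A) = 7 + 2*A*(130 + A) (M(A) = 7 + (A + A)*(A + 130) = 7 + (2*A)*(130 + A) = 7 + 2*A*(130 + A))
M(o) - I = (7 + 2*(80/3)² + 260*(80/3)) - 1*(-75901883/2702) = (7 + 2*(6400/9) + 20800/3) + 75901883/2702 = (7 + 12800/9 + 20800/3) + 75901883/2702 = 75263/9 + 75901883/2702 = 886477573/24318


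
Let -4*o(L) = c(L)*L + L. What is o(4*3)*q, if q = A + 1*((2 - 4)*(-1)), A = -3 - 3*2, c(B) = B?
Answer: 273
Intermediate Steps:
o(L) = -L/4 - L²/4 (o(L) = -(L*L + L)/4 = -(L² + L)/4 = -(L + L²)/4 = -L/4 - L²/4)
A = -9 (A = -3 - 6 = -9)
q = -7 (q = -9 + 1*((2 - 4)*(-1)) = -9 + 1*(-2*(-1)) = -9 + 1*2 = -9 + 2 = -7)
o(4*3)*q = -4*3*(1 + 4*3)/4*(-7) = -¼*12*(1 + 12)*(-7) = -¼*12*13*(-7) = -39*(-7) = 273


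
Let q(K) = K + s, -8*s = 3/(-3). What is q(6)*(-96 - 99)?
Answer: -9555/8 ≈ -1194.4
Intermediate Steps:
s = ⅛ (s = -3/(8*(-3)) = -3*(-1)/(8*3) = -⅛*(-1) = ⅛ ≈ 0.12500)
q(K) = ⅛ + K (q(K) = K + ⅛ = ⅛ + K)
q(6)*(-96 - 99) = (⅛ + 6)*(-96 - 99) = (49/8)*(-195) = -9555/8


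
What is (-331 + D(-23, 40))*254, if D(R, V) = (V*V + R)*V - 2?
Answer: 15937738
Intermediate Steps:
D(R, V) = -2 + V*(R + V**2) (D(R, V) = (V**2 + R)*V - 2 = (R + V**2)*V - 2 = V*(R + V**2) - 2 = -2 + V*(R + V**2))
(-331 + D(-23, 40))*254 = (-331 + (-2 + 40**3 - 23*40))*254 = (-331 + (-2 + 64000 - 920))*254 = (-331 + 63078)*254 = 62747*254 = 15937738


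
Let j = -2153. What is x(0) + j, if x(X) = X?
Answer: -2153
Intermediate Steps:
x(0) + j = 0 - 2153 = -2153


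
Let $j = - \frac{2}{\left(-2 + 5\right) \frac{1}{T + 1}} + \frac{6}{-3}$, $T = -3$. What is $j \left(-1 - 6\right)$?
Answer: $\frac{14}{3} \approx 4.6667$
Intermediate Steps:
$j = - \frac{2}{3}$ ($j = - \frac{2}{\left(-2 + 5\right) \frac{1}{-3 + 1}} + \frac{6}{-3} = - \frac{2}{3 \frac{1}{-2}} + 6 \left(- \frac{1}{3}\right) = - \frac{2}{3 \left(- \frac{1}{2}\right)} - 2 = - \frac{2}{- \frac{3}{2}} - 2 = \left(-2\right) \left(- \frac{2}{3}\right) - 2 = \frac{4}{3} - 2 = - \frac{2}{3} \approx -0.66667$)
$j \left(-1 - 6\right) = - \frac{2 \left(-1 - 6\right)}{3} = \left(- \frac{2}{3}\right) \left(-7\right) = \frac{14}{3}$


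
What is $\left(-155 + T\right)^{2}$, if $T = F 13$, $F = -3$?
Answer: $37636$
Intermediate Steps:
$T = -39$ ($T = \left(-3\right) 13 = -39$)
$\left(-155 + T\right)^{2} = \left(-155 - 39\right)^{2} = \left(-194\right)^{2} = 37636$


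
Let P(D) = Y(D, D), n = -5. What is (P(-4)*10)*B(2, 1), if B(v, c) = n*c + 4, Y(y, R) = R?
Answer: 40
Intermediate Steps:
P(D) = D
B(v, c) = 4 - 5*c (B(v, c) = -5*c + 4 = 4 - 5*c)
(P(-4)*10)*B(2, 1) = (-4*10)*(4 - 5*1) = -40*(4 - 5) = -40*(-1) = 40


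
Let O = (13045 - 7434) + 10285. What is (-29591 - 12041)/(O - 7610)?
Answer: -20816/4143 ≈ -5.0244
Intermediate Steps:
O = 15896 (O = 5611 + 10285 = 15896)
(-29591 - 12041)/(O - 7610) = (-29591 - 12041)/(15896 - 7610) = -41632/8286 = -41632*1/8286 = -20816/4143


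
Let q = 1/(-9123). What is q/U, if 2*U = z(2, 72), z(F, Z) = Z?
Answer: -1/328428 ≈ -3.0448e-6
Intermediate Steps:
q = -1/9123 ≈ -0.00010961
U = 36 (U = (1/2)*72 = 36)
q/U = -1/9123/36 = -1/9123*1/36 = -1/328428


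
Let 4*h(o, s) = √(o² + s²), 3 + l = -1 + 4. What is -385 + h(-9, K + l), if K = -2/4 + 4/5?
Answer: -385 + 3*√901/40 ≈ -382.75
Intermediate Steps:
l = 0 (l = -3 + (-1 + 4) = -3 + 3 = 0)
K = 3/10 (K = -2*¼ + 4*(⅕) = -½ + ⅘ = 3/10 ≈ 0.30000)
h(o, s) = √(o² + s²)/4
-385 + h(-9, K + l) = -385 + √((-9)² + (3/10 + 0)²)/4 = -385 + √(81 + (3/10)²)/4 = -385 + √(81 + 9/100)/4 = -385 + √(8109/100)/4 = -385 + (3*√901/10)/4 = -385 + 3*√901/40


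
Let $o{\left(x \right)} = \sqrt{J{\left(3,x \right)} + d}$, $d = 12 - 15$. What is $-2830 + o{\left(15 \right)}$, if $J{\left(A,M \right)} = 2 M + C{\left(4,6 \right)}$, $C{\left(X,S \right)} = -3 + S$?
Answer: $-2830 + \sqrt{30} \approx -2824.5$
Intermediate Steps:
$J{\left(A,M \right)} = 3 + 2 M$ ($J{\left(A,M \right)} = 2 M + \left(-3 + 6\right) = 2 M + 3 = 3 + 2 M$)
$d = -3$ ($d = 12 - 15 = -3$)
$o{\left(x \right)} = \sqrt{2} \sqrt{x}$ ($o{\left(x \right)} = \sqrt{\left(3 + 2 x\right) - 3} = \sqrt{2 x} = \sqrt{2} \sqrt{x}$)
$-2830 + o{\left(15 \right)} = -2830 + \sqrt{2} \sqrt{15} = -2830 + \sqrt{30}$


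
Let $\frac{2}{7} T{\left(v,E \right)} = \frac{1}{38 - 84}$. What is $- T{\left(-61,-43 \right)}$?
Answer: $\frac{7}{92} \approx 0.076087$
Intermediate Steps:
$T{\left(v,E \right)} = - \frac{7}{92}$ ($T{\left(v,E \right)} = \frac{7}{2 \left(38 - 84\right)} = \frac{7}{2 \left(-46\right)} = \frac{7}{2} \left(- \frac{1}{46}\right) = - \frac{7}{92}$)
$- T{\left(-61,-43 \right)} = \left(-1\right) \left(- \frac{7}{92}\right) = \frac{7}{92}$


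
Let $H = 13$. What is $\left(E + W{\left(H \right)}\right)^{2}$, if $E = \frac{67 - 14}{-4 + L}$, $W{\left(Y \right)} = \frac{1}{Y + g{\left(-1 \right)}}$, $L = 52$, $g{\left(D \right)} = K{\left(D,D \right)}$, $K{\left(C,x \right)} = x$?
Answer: $\frac{361}{256} \approx 1.4102$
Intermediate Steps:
$g{\left(D \right)} = D$
$W{\left(Y \right)} = \frac{1}{-1 + Y}$ ($W{\left(Y \right)} = \frac{1}{Y - 1} = \frac{1}{-1 + Y}$)
$E = \frac{53}{48}$ ($E = \frac{67 - 14}{-4 + 52} = \frac{53}{48} \approx 1.1042$)
$\left(E + W{\left(H \right)}\right)^{2} = \left(\frac{53}{48} + \frac{1}{-1 + 13}\right)^{2} = \left(\frac{53}{48} + \frac{1}{12}\right)^{2} = \left(\frac{19}{16}\right)^{2} = \frac{361}{256}$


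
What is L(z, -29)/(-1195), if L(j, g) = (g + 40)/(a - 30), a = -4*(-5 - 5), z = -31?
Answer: -11/11950 ≈ -0.00092050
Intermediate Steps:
a = 40 (a = -4*(-10) = 40)
L(j, g) = 4 + g/10 (L(j, g) = (g + 40)/(40 - 30) = (40 + g)/10 = (40 + g)*(⅒) = 4 + g/10)
L(z, -29)/(-1195) = (4 + (⅒)*(-29))/(-1195) = (4 - 29/10)*(-1/1195) = (11/10)*(-1/1195) = -11/11950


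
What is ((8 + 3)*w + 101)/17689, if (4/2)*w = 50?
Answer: 376/17689 ≈ 0.021256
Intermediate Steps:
w = 25 (w = (1/2)*50 = 25)
((8 + 3)*w + 101)/17689 = ((8 + 3)*25 + 101)/17689 = (11*25 + 101)*(1/17689) = (275 + 101)*(1/17689) = 376*(1/17689) = 376/17689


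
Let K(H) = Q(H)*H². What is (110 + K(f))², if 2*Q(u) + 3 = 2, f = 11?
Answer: 9801/4 ≈ 2450.3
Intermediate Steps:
Q(u) = -½ (Q(u) = -3/2 + (½)*2 = -3/2 + 1 = -½)
K(H) = -H²/2
(110 + K(f))² = (110 - ½*11²)² = (110 - ½*121)² = (110 - 121/2)² = (99/2)² = 9801/4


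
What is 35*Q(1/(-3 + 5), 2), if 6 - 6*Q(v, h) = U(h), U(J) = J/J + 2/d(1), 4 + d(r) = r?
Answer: 595/18 ≈ 33.056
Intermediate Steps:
d(r) = -4 + r
U(J) = 1/3 (U(J) = J/J + 2/(-4 + 1) = 1 + 2/(-3) = 1 + 2*(-1/3) = 1 - 2/3 = 1/3)
Q(v, h) = 17/18 (Q(v, h) = 1 - 1/6*1/3 = 1 - 1/18 = 17/18)
35*Q(1/(-3 + 5), 2) = 35*(17/18) = 595/18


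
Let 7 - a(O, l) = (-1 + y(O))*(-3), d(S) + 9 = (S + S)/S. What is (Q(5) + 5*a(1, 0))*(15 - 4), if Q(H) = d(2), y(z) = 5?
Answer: 968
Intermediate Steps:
d(S) = -7 (d(S) = -9 + (S + S)/S = -9 + (2*S)/S = -9 + 2 = -7)
a(O, l) = 19 (a(O, l) = 7 - (-1 + 5)*(-3) = 7 - 4*(-3) = 7 - 1*(-12) = 7 + 12 = 19)
Q(H) = -7
(Q(5) + 5*a(1, 0))*(15 - 4) = (-7 + 5*19)*(15 - 4) = (-7 + 95)*11 = 88*11 = 968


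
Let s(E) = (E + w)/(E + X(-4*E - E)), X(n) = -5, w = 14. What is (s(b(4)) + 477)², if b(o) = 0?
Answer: 5621641/25 ≈ 2.2487e+5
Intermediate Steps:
s(E) = (14 + E)/(-5 + E) (s(E) = (E + 14)/(E - 5) = (14 + E)/(-5 + E))
(s(b(4)) + 477)² = ((14 + 0)/(-5 + 0) + 477)² = (14/(-5) + 477)² = (-⅕*14 + 477)² = (-14/5 + 477)² = (2371/5)² = 5621641/25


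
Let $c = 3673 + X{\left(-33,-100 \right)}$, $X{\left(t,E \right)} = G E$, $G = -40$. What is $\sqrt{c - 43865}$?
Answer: $4 i \sqrt{2262} \approx 190.24 i$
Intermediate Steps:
$X{\left(t,E \right)} = - 40 E$
$c = 7673$ ($c = 3673 - -4000 = 3673 + 4000 = 7673$)
$\sqrt{c - 43865} = \sqrt{7673 - 43865} = \sqrt{-36192} = 4 i \sqrt{2262}$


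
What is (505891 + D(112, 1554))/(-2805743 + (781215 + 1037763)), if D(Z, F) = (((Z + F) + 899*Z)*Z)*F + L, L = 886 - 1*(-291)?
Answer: -3563003212/197353 ≈ -18054.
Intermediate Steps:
L = 1177 (L = 886 + 291 = 1177)
D(Z, F) = 1177 + F*Z*(F + 900*Z) (D(Z, F) = (((Z + F) + 899*Z)*Z)*F + 1177 = (((F + Z) + 899*Z)*Z)*F + 1177 = ((F + 900*Z)*Z)*F + 1177 = (Z*(F + 900*Z))*F + 1177 = F*Z*(F + 900*Z) + 1177 = 1177 + F*Z*(F + 900*Z))
(505891 + D(112, 1554))/(-2805743 + (781215 + 1037763)) = (505891 + (1177 + 112*1554² + 900*1554*112²))/(-2805743 + (781215 + 1037763)) = (505891 + (1177 + 112*2414916 + 900*1554*12544))/(-2805743 + 1818978) = (505891 + (1177 + 270470592 + 17544038400))/(-986765) = (505891 + 17814510169)*(-1/986765) = 17815016060*(-1/986765) = -3563003212/197353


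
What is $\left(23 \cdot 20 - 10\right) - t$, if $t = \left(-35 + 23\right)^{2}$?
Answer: $306$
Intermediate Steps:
$t = 144$ ($t = \left(-12\right)^{2} = 144$)
$\left(23 \cdot 20 - 10\right) - t = \left(23 \cdot 20 - 10\right) - 144 = \left(460 + \left(-12 + 2\right)\right) - 144 = \left(460 - 10\right) - 144 = 450 - 144 = 306$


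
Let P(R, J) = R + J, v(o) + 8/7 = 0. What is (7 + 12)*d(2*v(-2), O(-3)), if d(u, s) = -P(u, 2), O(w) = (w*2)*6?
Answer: 38/7 ≈ 5.4286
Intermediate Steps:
v(o) = -8/7 (v(o) = -8/7 + 0 = -8/7)
P(R, J) = J + R
O(w) = 12*w (O(w) = (2*w)*6 = 12*w)
d(u, s) = -2 - u (d(u, s) = -(2 + u) = -2 - u)
(7 + 12)*d(2*v(-2), O(-3)) = (7 + 12)*(-2 - 2*(-8)/7) = 19*(-2 - 1*(-16/7)) = 19*(-2 + 16/7) = 19*(2/7) = 38/7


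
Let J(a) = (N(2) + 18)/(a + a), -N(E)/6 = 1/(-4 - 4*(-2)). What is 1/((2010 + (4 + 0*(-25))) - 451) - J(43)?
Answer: -219695/1075344 ≈ -0.20430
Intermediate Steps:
N(E) = -3/8 (N(E) = -6/((-4 - 4)*(-2)) = -6*(-1)/((-8)*2) = -(-3)*(-1)/(4*2) = -6*1/16 = -3/8)
J(a) = 141/(16*a) (J(a) = (-3/8 + 18)/(a + a) = 141/(8*((2*a))) = 141*(1/(2*a))/8 = 141/(16*a))
1/((2010 + (4 + 0*(-25))) - 451) - J(43) = 1/((2010 + (4 + 0*(-25))) - 451) - 141/(16*43) = 1/((2010 + (4 + 0)) - 451) - 141/(16*43) = 1/((2010 + 4) - 451) - 1*141/688 = 1/(2014 - 451) - 141/688 = 1/1563 - 141/688 = -219695/1075344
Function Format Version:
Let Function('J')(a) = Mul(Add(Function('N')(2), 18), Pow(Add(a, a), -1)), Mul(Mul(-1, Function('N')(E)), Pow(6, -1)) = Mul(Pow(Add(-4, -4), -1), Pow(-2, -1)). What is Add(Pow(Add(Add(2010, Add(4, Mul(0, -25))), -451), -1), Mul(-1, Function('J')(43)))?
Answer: Rational(-219695, 1075344) ≈ -0.20430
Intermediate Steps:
Function('N')(E) = Rational(-3, 8) (Function('N')(E) = Mul(-6, Mul(Pow(Add(-4, -4), -1), Pow(-2, -1))) = Mul(-6, Mul(Pow(-8, -1), Rational(-1, 2))) = Mul(-6, Mul(Rational(-1, 8), Rational(-1, 2))) = Mul(-6, Rational(1, 16)) = Rational(-3, 8))
Function('J')(a) = Mul(Rational(141, 16), Pow(a, -1)) (Function('J')(a) = Mul(Add(Rational(-3, 8), 18), Pow(Add(a, a), -1)) = Mul(Rational(141, 8), Pow(Mul(2, a), -1)) = Mul(Rational(141, 8), Mul(Rational(1, 2), Pow(a, -1))) = Mul(Rational(141, 16), Pow(a, -1)))
Add(Pow(Add(Add(2010, Add(4, Mul(0, -25))), -451), -1), Mul(-1, Function('J')(43))) = Add(Pow(Add(Add(2010, Add(4, Mul(0, -25))), -451), -1), Mul(-1, Mul(Rational(141, 16), Pow(43, -1)))) = Add(Pow(Add(Add(2010, Add(4, 0)), -451), -1), Mul(-1, Mul(Rational(141, 16), Rational(1, 43)))) = Add(Pow(Add(Add(2010, 4), -451), -1), Mul(-1, Rational(141, 688))) = Add(Pow(Add(2014, -451), -1), Rational(-141, 688)) = Add(Pow(1563, -1), Rational(-141, 688)) = Add(Rational(1, 1563), Rational(-141, 688)) = Rational(-219695, 1075344)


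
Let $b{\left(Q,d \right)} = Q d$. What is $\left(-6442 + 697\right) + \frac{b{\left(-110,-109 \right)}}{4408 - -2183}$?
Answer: $- \frac{37853305}{6591} \approx -5743.2$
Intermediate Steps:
$\left(-6442 + 697\right) + \frac{b{\left(-110,-109 \right)}}{4408 - -2183} = \left(-6442 + 697\right) + \frac{\left(-110\right) \left(-109\right)}{4408 - -2183} = -5745 + \frac{11990}{4408 + 2183} = -5745 + \frac{11990}{6591} = - \frac{37853305}{6591}$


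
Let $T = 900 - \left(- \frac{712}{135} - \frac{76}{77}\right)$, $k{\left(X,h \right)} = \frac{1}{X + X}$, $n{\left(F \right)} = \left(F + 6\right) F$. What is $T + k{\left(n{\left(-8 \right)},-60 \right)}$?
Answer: $\frac{301469083}{332640} \approx 906.29$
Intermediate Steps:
$n{\left(F \right)} = F \left(6 + F\right)$ ($n{\left(F \right)} = \left(6 + F\right) F = F \left(6 + F\right)$)
$k{\left(X,h \right)} = \frac{1}{2 X}$
$T = \frac{9420584}{10395}$ ($T = 900 - - \frac{65084}{10395} = 900 + \left(\frac{712}{135} + \frac{76}{77}\right) = 900 + \frac{65084}{10395} = \frac{9420584}{10395} \approx 906.26$)
$T + k{\left(n{\left(-8 \right)},-60 \right)} = \frac{9420584}{10395} + \frac{1}{2 \left(- 8 \left(6 - 8\right)\right)} = \frac{9420584}{10395} + \frac{1}{2 \left(\left(-8\right) \left(-2\right)\right)} = \frac{9420584}{10395} + \frac{1}{2 \cdot 16} = \frac{9420584}{10395} + \frac{1}{2} \cdot \frac{1}{16} = \frac{9420584}{10395} + \frac{1}{32} = \frac{301469083}{332640}$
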